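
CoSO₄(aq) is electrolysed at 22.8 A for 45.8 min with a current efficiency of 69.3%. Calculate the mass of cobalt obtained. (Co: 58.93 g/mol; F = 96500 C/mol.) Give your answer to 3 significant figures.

Q = 22.8 × 2748 = 62650 C
n(e⁻) = 62650 / 96500 = 0.6492 mol
Co²⁺ + 2e⁻ → Co, so theoretical m(Co) = 0.3246 × 58.93 = 19.13 g
Actual mass = 69.3% × 19.13 = 13.3 g

13.3 g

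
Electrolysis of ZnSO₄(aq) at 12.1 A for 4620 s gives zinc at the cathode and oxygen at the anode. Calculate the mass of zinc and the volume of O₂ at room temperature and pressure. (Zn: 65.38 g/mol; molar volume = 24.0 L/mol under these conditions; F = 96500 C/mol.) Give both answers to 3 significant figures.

18.9 g Zn; 3.48 L O₂

Q = 12.1 × 4620 = 55900 C; n(e⁻) = 55900 / 96500 = 0.5793 mol
Cathode: Zn²⁺ + 2e⁻ → Zn → n(Zn) = 0.5793/2 = 0.2897 mol → 18.9 g
Anode: 2H₂O → O₂ + 4H⁺ + 4e⁻ → n(O₂) = 0.5793/4 = 0.1448 mol → 3.48 L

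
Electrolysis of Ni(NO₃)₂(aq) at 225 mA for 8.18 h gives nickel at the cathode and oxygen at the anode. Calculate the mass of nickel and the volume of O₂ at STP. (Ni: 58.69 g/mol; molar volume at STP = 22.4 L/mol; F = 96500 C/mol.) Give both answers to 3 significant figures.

Q = 0.225 × 29448 = 6626 C; n(e⁻) = 6626 / 96500 = 0.06866 mol
Cathode: Ni²⁺ + 2e⁻ → Ni → n(Ni) = 0.06866/2 = 0.03433 mol → 2.01 g
Anode: 2H₂O → O₂ + 4H⁺ + 4e⁻ → n(O₂) = 0.06866/4 = 0.01717 mol → 0.385 L

2.01 g Ni; 0.385 L O₂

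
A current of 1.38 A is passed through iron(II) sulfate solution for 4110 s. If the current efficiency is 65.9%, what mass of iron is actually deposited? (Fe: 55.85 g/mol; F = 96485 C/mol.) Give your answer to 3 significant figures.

1.08 g

Q = 1.38 × 4110 = 5672 C
n(e⁻) = 5672 / 96485 = 0.05879 mol
Fe²⁺ + 2e⁻ → Fe, so theoretical m(Fe) = 0.02940 × 55.85 = 1.642 g
Actual mass = 65.9% × 1.642 = 1.08 g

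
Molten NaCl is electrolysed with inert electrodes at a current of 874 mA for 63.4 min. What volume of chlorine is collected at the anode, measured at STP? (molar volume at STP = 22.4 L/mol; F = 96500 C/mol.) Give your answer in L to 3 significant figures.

0.386 L

Q = 0.874 A × 3804 s = 3325 C
n(e⁻) = 3325 / 96500 = 0.03446 mol
2Cl⁻ → Cl₂ + 2e⁻, so n(Cl₂) = 0.03446 / 2 = 0.01723 mol
V = 0.01723 × 22.4 = 0.3860 L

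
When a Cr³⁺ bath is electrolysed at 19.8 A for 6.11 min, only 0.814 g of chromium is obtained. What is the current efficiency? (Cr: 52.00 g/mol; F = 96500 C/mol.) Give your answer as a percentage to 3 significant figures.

62.4%

Q = 19.8 × 366.6 = 7259 C
n(e⁻) = 7259 / 96500 = 0.07522 mol
Cr³⁺ + 3e⁻ → Cr, so theoretical n(Cr) = 0.02507 mol → 1.304 g
Efficiency = 0.814 / 1.304 = 0.6242 = 62.4%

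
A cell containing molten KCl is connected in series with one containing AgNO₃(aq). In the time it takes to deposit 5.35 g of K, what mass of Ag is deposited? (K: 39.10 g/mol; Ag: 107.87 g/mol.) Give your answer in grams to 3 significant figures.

n(K) = 5.35 / 39.10 = 0.1368 mol
K⁺ + e⁻ → K, so n(e⁻) = 0.1368 mol
Since the cells are in series, n(e⁻) in the Ag cell is also 0.1368 mol.
Ag⁺ + e⁻ → Ag, so n(Ag) = 0.1368 mol
m(Ag) = 0.1368 × 107.87 = 14.8 g

14.8 g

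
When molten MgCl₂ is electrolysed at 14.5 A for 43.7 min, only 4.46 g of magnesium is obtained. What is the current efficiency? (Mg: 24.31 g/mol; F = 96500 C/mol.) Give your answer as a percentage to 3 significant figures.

Q = 14.5 × 2622 = 38020 C
n(e⁻) = 38020 / 96500 = 0.3940 mol
Mg²⁺ + 2e⁻ → Mg, so theoretical n(Mg) = 0.1970 mol → 4.789 g
Efficiency = 4.46 / 4.789 = 0.9313 = 93.1%

93.1%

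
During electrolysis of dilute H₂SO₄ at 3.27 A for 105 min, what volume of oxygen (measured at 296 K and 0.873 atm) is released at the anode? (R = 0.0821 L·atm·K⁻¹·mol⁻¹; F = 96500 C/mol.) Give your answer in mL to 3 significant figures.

1490 mL

Q = It = 3.27 × 6300 = 20600 C
n(e⁻) = Q/F = 20600/96500 = 0.2135 mol
2H₂O → O₂ + 4H⁺ + 4e⁻, so n(O₂) = 0.2135 / 4 = 0.05338 mol
V = nRT/P = 0.05338 × 0.0821 × 296 / 0.873 = 1.486 L
= 1490 mL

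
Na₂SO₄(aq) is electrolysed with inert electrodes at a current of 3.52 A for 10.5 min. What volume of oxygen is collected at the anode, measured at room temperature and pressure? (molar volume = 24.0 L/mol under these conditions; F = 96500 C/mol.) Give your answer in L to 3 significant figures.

Charge passed = 3.52 × 630 = 2218 C
Moles of electrons = 2218 / 96500 = 0.02298 mol
2H₂O → O₂ + 4H⁺ + 4e⁻, so n(O₂) = 0.02298 / 4 = 0.005745 mol
V = 0.005745 × 24.0 = 0.1379 L

0.138 L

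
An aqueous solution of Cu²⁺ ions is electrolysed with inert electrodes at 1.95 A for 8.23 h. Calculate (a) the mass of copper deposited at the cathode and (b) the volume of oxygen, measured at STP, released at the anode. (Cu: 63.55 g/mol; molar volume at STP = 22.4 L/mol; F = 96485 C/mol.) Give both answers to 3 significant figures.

19.0 g Cu; 3.35 L O₂

Q = 1.95 × 29628 = 57770 C; n(e⁻) = 57770 / 96485 = 0.5987 mol
Cathode: Cu²⁺ + 2e⁻ → Cu → n(Cu) = 0.5987/2 = 0.2994 mol → 19.0 g
Anode: 2H₂O → O₂ + 4H⁺ + 4e⁻ → n(O₂) = 0.5987/4 = 0.1497 mol → 3.35 L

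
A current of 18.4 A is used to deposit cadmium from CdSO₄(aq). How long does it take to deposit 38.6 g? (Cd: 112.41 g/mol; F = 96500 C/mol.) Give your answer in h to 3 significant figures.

n(Cd) = 38.6 / 112.41 = 0.3434 mol
Cd²⁺ + 2e⁻ → Cd, so n(e⁻) = 2 × 0.3434 = 0.6868 mol
Q = 0.6868 × 96500 = 66280 C
t = Q / I = 66280 / 18.4 = 3602 s = 1.00 h

1.00 h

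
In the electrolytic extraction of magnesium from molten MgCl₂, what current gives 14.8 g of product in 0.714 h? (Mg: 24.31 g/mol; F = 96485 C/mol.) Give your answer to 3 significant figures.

45.7 A

n(Mg) = 14.8 / 24.31 = 0.6088 mol
Mg²⁺ + 2e⁻ → Mg, so n(e⁻) = 2 × 0.6088 = 1.218 mol
Q = 1.218 × 96485 = 1.175×10^5 C
I = Q / t = 1.175×10^5 / 2570.4 s = 45.7 A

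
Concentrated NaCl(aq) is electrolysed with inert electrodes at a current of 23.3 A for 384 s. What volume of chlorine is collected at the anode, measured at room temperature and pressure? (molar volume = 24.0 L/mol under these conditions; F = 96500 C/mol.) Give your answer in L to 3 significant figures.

1.11 L

Q = It = 23.3 × 384 = 8947 C
n(e⁻) = Q/F = 8947/96500 = 0.09272 mol
2Cl⁻ → Cl₂ + 2e⁻, so n(Cl₂) = 0.09272 / 2 = 0.04636 mol
V = 0.04636 × 24.0 = 1.113 L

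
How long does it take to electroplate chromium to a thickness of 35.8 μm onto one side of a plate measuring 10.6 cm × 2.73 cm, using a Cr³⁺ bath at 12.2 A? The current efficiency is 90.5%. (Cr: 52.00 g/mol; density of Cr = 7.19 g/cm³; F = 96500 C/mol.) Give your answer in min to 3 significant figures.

Plated area = 10.6 × 2.73 = 28.94 cm²
Volume = 28.94 × 35.8×10⁻⁴ cm = 0.1036 cm³
m(Cr) = 0.1036 × 7.19 = 0.7449 g
n(Cr) = 0.7449 / 52.00 = 0.01433 mol; n(e⁻) = 3 × 0.01433 = 0.04299 mol
Q = 0.04299 × 96500 / 0.905 = 4584 C
t = 4584 / 12.2 = 375.7 s = 6.26 min

6.26 min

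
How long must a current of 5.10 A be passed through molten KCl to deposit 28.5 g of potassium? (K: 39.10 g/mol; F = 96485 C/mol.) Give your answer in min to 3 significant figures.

n(K) = 28.5 / 39.10 = 0.7289 mol
K⁺ + e⁻ → K, so n(e⁻) = 0.7289 mol
Q = 0.7289 × 96485 = 70330 C
t = Q / I = 70330 / 5.10 = 13790 s = 230 min

230 min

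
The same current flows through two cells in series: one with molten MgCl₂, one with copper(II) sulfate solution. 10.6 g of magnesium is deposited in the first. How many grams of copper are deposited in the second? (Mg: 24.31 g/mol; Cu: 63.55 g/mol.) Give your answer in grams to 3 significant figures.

27.7 g

n(Mg) = 10.6 / 24.31 = 0.4360 mol
Mg²⁺ + 2e⁻ → Mg, so n(e⁻) = 2 × 0.4360 = 0.8720 mol
Since the cells are in series, n(e⁻) in the Cu cell is also 0.8720 mol.
Cu²⁺ + 2e⁻ → Cu, so n(Cu) = 0.8720 / 2 = 0.4360 mol
m(Cu) = 0.4360 × 63.55 = 27.7 g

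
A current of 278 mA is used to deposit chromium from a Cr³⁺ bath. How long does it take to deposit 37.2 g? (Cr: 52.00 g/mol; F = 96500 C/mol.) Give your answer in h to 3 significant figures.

n(Cr) = 37.2 / 52.00 = 0.7154 mol
Cr³⁺ + 3e⁻ → Cr, so n(e⁻) = 3 × 0.7154 = 2.146 mol
Q = 2.146 × 96500 = 2.071×10^5 C
t = Q / I = 2.071×10^5 / 0.278 = 7.450×10^5 s = 207 h

207 h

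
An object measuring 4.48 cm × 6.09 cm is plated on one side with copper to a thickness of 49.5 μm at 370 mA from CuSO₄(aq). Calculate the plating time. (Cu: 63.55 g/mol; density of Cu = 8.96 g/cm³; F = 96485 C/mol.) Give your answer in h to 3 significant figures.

2.76 h

Plated area = 4.48 × 6.09 = 27.28 cm²
Volume = 27.28 × 49.5×10⁻⁴ cm = 0.1350 cm³
m(Cu) = 0.1350 × 8.96 = 1.210 g
n(Cu) = 1.210 / 63.55 = 0.01904 mol; n(e⁻) = 2 × 0.01904 = 0.03808 mol
Q = 0.03808 × 96485 = 3674 C
t = 3674 / 0.370 = 9930 s = 2.76 h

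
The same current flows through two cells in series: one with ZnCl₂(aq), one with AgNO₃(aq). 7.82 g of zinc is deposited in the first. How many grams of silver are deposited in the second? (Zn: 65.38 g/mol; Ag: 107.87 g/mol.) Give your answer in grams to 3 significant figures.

25.8 g

n(Zn) = 7.82 / 65.38 = 0.1196 mol
Zn²⁺ + 2e⁻ → Zn, so n(e⁻) = 2 × 0.1196 = 0.2392 mol
In series, the same 0.2392 mol of electrons flows through the second cell.
Ag⁺ + e⁻ → Ag, so n(Ag) = 0.2392 mol
m(Ag) = 0.2392 × 107.87 = 25.8 g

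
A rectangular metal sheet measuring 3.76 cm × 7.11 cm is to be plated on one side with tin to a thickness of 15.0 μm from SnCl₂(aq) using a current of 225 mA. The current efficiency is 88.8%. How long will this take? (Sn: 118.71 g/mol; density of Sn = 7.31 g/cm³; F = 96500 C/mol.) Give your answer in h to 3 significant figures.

0.663 h

Plated area = 3.76 × 7.11 = 26.73 cm²
Volume = 26.73 × 15.0×10⁻⁴ cm = 0.04010 cm³
m(Sn) = 0.04010 × 7.31 = 0.2931 g
n(Sn) = 0.2931 / 118.71 = 0.002469 mol; n(e⁻) = 2 × 0.002469 = 0.004938 mol
Q = 0.004938 × 96500 / 0.888 = 536.6 C
t = 536.6 / 0.225 = 2385 s = 0.663 h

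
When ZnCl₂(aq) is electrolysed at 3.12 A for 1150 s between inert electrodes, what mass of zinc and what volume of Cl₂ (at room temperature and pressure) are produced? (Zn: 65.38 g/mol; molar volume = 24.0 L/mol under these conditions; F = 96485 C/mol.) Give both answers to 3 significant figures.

1.22 g Zn; 0.446 L Cl₂

Q = 3.12 × 1150 = 3588 C; n(e⁻) = 3588 / 96485 = 0.03719 mol
Cathode: Zn²⁺ + 2e⁻ → Zn → n(Zn) = 0.03719/2 = 0.01860 mol → 1.22 g
Anode: 2Cl⁻ → Cl₂ + 2e⁻ → n(Cl₂) = 0.03719/2 = 0.01860 mol → 0.446 L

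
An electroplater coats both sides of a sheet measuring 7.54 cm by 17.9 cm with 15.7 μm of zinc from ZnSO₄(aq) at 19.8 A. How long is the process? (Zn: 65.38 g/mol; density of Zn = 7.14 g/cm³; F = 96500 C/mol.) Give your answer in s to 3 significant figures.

451 s

Plated area = 2 × 7.54 × 17.9 = 269.9 cm²
Volume = 269.9 × 15.7×10⁻⁴ cm = 0.4237 cm³
m(Zn) = 0.4237 × 7.14 = 3.025 g
n(Zn) = 3.025 / 65.38 = 0.04627 mol; n(e⁻) = 2 × 0.04627 = 0.09254 mol
Q = 0.09254 × 96500 = 8930 C
t = 8930 / 19.8 = 451.0 s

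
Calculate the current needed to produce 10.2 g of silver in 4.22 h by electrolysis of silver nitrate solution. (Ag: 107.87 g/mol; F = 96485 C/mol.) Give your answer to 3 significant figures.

n(Ag) = 10.2 / 107.87 = 0.09456 mol
Ag⁺ + e⁻ → Ag, so n(e⁻) = 0.09456 mol
Q = 0.09456 × 96485 = 9124 C
I = Q / t = 9124 / 15192 s = 0.601 A

0.601 A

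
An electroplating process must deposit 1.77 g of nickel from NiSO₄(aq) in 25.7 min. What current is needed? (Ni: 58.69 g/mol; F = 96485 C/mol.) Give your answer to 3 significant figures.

3.77 A

n(Ni) = 1.77 / 58.69 = 0.03016 mol
Ni²⁺ + 2e⁻ → Ni, so n(e⁻) = 2 × 0.03016 = 0.06032 mol
Q = 0.06032 × 96485 = 5820 C
I = Q / t = 5820 / 1542 s = 3.77 A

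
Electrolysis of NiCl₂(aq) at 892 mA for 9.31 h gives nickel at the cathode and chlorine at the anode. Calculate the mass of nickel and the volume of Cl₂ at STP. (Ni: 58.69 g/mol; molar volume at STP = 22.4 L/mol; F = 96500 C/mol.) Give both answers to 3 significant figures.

9.09 g Ni; 3.47 L Cl₂

Q = 0.892 × 33516 = 29900 C; n(e⁻) = 29900 / 96500 = 0.3098 mol
Cathode: Ni²⁺ + 2e⁻ → Ni → n(Ni) = 0.3098/2 = 0.1549 mol → 9.09 g
Anode: 2Cl⁻ → Cl₂ + 2e⁻ → n(Cl₂) = 0.3098/2 = 0.1549 mol → 3.47 L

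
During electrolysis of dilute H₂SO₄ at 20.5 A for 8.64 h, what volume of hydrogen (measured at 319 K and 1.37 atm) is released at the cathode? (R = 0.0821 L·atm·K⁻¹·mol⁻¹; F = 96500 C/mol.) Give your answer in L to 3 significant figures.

63.2 L

Q = 20.5 A × 31104 s = 6.376×10^5 C
Moles of electrons = 6.376×10^5 / 96500 = 6.607 mol
2H⁺ + 2e⁻ → H₂, so n(H₂) = 6.607 / 2 = 3.304 mol
V = nRT/P = 3.304 × 0.0821 × 319 / 1.37 = 63.16 L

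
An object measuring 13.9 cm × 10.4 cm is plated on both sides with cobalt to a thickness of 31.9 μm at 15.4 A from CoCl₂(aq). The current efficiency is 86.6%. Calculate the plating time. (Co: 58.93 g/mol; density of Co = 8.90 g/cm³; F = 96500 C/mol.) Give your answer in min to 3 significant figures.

33.6 min

Plated area = 2 × 13.9 × 10.4 = 289.1 cm²
Volume = 289.1 × 31.9×10⁻⁴ cm = 0.9222 cm³
m(Co) = 0.9222 × 8.90 = 8.208 g
n(Co) = 8.208 / 58.93 = 0.1393 mol; n(e⁻) = 2 × 0.1393 = 0.2786 mol
Q = 0.2786 × 96500 / 0.866 = 31040 C
t = 31040 / 15.4 = 2016 s = 33.6 min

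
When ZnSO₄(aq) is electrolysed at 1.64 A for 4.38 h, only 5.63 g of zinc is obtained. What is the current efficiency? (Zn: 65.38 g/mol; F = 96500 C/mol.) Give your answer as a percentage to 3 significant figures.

Q = 1.64 × 15768 = 25860 C
n(e⁻) = 25860 / 96500 = 0.2680 mol
Zn²⁺ + 2e⁻ → Zn, so theoretical n(Zn) = 0.1340 mol → 8.761 g
Efficiency = 5.63 / 8.761 = 0.6426 = 64.3%

64.3%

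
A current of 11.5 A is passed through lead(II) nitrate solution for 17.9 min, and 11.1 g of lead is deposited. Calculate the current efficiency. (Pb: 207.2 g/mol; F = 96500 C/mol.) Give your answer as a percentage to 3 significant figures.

Q = 11.5 × 1074 = 12350 C
n(e⁻) = 12350 / 96500 = 0.1280 mol
Pb²⁺ + 2e⁻ → Pb, so theoretical n(Pb) = 0.06400 mol → 13.26 g
Efficiency = 11.1 / 13.26 = 0.8371 = 83.7%

83.7%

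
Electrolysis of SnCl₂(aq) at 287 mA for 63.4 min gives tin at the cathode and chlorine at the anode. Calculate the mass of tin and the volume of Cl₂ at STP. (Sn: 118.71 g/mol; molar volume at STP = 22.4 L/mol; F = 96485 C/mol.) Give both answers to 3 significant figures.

0.672 g Sn; 0.127 L Cl₂

Q = 0.287 × 3804 = 1092 C; n(e⁻) = 1092 / 96485 = 0.01132 mol
Cathode: Sn²⁺ + 2e⁻ → Sn → n(Sn) = 0.01132/2 = 0.005660 mol → 0.672 g
Anode: 2Cl⁻ → Cl₂ + 2e⁻ → n(Cl₂) = 0.01132/2 = 0.005660 mol → 0.127 L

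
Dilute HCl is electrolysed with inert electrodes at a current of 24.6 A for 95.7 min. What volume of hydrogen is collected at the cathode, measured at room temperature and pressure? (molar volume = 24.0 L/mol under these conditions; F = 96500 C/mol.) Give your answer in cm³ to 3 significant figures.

17600 cm³

Q = It = 24.6 × 5742 = 1.413×10^5 C
n(e⁻) = Q/F = 1.413×10^5/96500 = 1.464 mol
2H⁺ + 2e⁻ → H₂, so n(H₂) = 1.464 / 2 = 0.7320 mol
V = 0.7320 × 24.0 = 17.57 L
= 17600 cm³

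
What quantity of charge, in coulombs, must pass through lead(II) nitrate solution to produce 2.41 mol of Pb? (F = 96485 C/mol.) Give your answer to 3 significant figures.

Pb²⁺ + 2e⁻ → Pb, so n(e⁻) = 2 × 2.41 = 4.820 mol
Q = 4.820 × 96485 = 4.651×10^5 C

4.65×10^5 C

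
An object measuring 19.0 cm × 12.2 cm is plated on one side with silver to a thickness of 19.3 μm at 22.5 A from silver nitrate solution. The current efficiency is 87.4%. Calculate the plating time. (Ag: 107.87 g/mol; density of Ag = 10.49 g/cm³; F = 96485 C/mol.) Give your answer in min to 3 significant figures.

3.56 min

Plated area = 19.0 × 12.2 = 231.8 cm²
Volume = 231.8 × 19.3×10⁻⁴ cm = 0.4474 cm³
m(Ag) = 0.4474 × 10.49 = 4.693 g
n(Ag) = 4.693 / 107.87 = 0.04351 mol; n(e⁻) = 0.04351 mol
Q = 0.04351 × 96485 / 0.874 = 4803 C
t = 4803 / 22.5 = 213.5 s = 3.56 min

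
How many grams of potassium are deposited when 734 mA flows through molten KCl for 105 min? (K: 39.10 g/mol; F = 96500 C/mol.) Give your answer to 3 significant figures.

Q = It = 0.734 × 6300 = 4624 C
Moles of electrons = 4624 / 96500 = 0.04792 mol
K⁺ + e⁻ → K, so n(K) = 0.04792 mol
m = 0.04792 × 39.10 = 1.87 g

1.87 g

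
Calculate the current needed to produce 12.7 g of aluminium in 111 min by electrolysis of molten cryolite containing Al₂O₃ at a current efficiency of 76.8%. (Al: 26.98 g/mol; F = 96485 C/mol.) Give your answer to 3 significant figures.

26.6 A

n(Al) = 12.7 / 26.98 = 0.4707 mol
Al³⁺ + 3e⁻ → Al, so n(e⁻) = 3 × 0.4707 = 1.412 mol
Q = 1.412 × 96485 / 0.768 = 1.774×10^5 C
I = Q / t = 1.774×10^5 / 6660 s = 26.6 A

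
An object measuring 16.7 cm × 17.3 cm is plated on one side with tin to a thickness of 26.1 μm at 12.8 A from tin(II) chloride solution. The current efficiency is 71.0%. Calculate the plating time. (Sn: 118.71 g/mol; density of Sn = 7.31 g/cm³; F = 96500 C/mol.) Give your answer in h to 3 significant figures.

0.274 h

Plated area = 16.7 × 17.3 = 288.9 cm²
Volume = 288.9 × 26.1×10⁻⁴ cm = 0.7540 cm³
m(Sn) = 0.7540 × 7.31 = 5.512 g
n(Sn) = 5.512 / 118.71 = 0.04643 mol; n(e⁻) = 2 × 0.04643 = 0.09286 mol
Q = 0.09286 × 96500 / 0.710 = 12620 C
t = 12620 / 12.8 = 985.9 s = 0.274 h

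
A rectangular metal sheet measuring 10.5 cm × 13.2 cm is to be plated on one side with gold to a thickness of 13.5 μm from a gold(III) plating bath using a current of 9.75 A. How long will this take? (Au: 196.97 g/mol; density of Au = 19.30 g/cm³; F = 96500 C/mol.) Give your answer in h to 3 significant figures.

Plated area = 10.5 × 13.2 = 138.6 cm²
Volume = 138.6 × 13.5×10⁻⁴ cm = 0.1871 cm³
m(Au) = 0.1871 × 19.30 = 3.611 g
n(Au) = 3.611 / 196.97 = 0.01833 mol; n(e⁻) = 3 × 0.01833 = 0.05499 mol
Q = 0.05499 × 96500 = 5307 C
t = 5307 / 9.75 = 544.3 s = 0.151 h

0.151 h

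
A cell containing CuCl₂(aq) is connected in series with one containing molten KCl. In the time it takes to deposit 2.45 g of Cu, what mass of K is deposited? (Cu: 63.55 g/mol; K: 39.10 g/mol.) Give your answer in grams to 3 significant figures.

n(Cu) = 2.45 / 63.55 = 0.03855 mol
Cu²⁺ + 2e⁻ → Cu, so n(e⁻) = 2 × 0.03855 = 0.07710 mol
Since the cells are in series, n(e⁻) in the K cell is also 0.07710 mol.
K⁺ + e⁻ → K, so n(K) = 0.07710 mol
m(K) = 0.07710 × 39.10 = 3.01 g

3.01 g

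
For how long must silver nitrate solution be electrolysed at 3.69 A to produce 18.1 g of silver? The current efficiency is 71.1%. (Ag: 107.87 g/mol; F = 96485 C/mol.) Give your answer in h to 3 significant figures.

1.71 h

n(Ag) = 18.1 / 107.87 = 0.1678 mol
Ag⁺ + e⁻ → Ag, so n(e⁻) = 0.1678 mol
Q = 0.1678 × 96485 / 0.711 = 22770 C
t = Q / I = 22770 / 3.69 = 6171 s = 1.71 h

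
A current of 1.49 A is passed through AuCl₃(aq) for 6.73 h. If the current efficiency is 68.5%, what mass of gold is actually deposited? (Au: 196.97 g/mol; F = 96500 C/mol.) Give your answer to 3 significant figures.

Q = 1.49 × 24228 = 36100 C
n(e⁻) = 36100 / 96500 = 0.3741 mol
Au³⁺ + 3e⁻ → Au, so theoretical m(Au) = 0.1247 × 196.97 = 24.56 g
Actual mass = 68.5% × 24.56 = 16.8 g

16.8 g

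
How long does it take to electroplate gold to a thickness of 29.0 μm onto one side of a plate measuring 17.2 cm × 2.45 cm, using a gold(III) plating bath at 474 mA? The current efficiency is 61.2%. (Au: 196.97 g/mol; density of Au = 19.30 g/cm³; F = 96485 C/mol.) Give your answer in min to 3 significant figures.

199 min

Plated area = 17.2 × 2.45 = 42.14 cm²
Volume = 42.14 × 29.0×10⁻⁴ cm = 0.1222 cm³
m(Au) = 0.1222 × 19.30 = 2.358 g
n(Au) = 2.358 / 196.97 = 0.01197 mol; n(e⁻) = 3 × 0.01197 = 0.03591 mol
Q = 0.03591 × 96485 / 0.612 = 5661 C
t = 5661 / 0.474 = 11940 s = 199 min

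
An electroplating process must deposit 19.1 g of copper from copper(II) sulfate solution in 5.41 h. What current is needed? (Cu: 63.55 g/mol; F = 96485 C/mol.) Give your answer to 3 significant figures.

2.98 A

n(Cu) = 19.1 / 63.55 = 0.3006 mol
Cu²⁺ + 2e⁻ → Cu, so n(e⁻) = 2 × 0.3006 = 0.6012 mol
Q = 0.6012 × 96485 = 58010 C
I = Q / t = 58010 / 19476 s = 2.98 A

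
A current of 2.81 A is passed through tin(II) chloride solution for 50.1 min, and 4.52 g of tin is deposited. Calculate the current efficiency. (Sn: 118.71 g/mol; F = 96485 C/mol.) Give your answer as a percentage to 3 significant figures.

Q = 2.81 × 3006 = 8447 C
n(e⁻) = 8447 / 96485 = 0.08755 mol
Sn²⁺ + 2e⁻ → Sn, so theoretical n(Sn) = 0.04378 mol → 5.197 g
Efficiency = 4.52 / 5.197 = 0.8697 = 87.0%

87.0%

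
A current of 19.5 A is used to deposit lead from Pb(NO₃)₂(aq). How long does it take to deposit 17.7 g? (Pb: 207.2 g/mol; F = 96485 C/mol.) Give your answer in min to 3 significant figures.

14.1 min

n(Pb) = 17.7 / 207.2 = 0.08542 mol
Pb²⁺ + 2e⁻ → Pb, so n(e⁻) = 2 × 0.08542 = 0.1708 mol
Q = 0.1708 × 96485 = 16480 C
t = Q / I = 16480 / 19.5 = 845.1 s = 14.1 min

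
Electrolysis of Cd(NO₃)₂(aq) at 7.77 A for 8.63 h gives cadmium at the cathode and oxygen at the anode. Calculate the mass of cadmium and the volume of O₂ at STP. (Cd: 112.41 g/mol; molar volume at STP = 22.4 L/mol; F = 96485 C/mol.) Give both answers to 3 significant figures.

141 g Cd; 14.0 L O₂

Q = 7.77 × 31068 = 2.414×10^5 C; n(e⁻) = 2.414×10^5 / 96485 = 2.502 mol
Cathode: Cd²⁺ + 2e⁻ → Cd → n(Cd) = 2.502/2 = 1.251 mol → 141 g
Anode: 2H₂O → O₂ + 4H⁺ + 4e⁻ → n(O₂) = 2.502/4 = 0.6255 mol → 14.0 L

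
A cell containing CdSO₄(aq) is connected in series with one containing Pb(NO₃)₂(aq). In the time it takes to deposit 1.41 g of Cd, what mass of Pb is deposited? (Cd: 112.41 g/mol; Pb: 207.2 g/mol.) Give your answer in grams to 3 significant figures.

2.60 g

n(Cd) = 1.41 / 112.41 = 0.01254 mol
Cd²⁺ + 2e⁻ → Cd, so n(e⁻) = 2 × 0.01254 = 0.02508 mol
The cells are in series, so the same charge (and hence the same n(e⁻) = 0.02508 mol) passes through both.
Pb²⁺ + 2e⁻ → Pb, so n(Pb) = 0.02508 / 2 = 0.01254 mol
m(Pb) = 0.01254 × 207.2 = 2.60 g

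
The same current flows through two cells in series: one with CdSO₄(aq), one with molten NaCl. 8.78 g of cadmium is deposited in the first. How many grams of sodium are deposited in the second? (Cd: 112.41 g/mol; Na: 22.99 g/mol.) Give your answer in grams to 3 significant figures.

n(Cd) = 8.78 / 112.41 = 0.07811 mol
Cd²⁺ + 2e⁻ → Cd, so n(e⁻) = 2 × 0.07811 = 0.1562 mol
In series, the same 0.1562 mol of electrons flows through the second cell.
Na⁺ + e⁻ → Na, so n(Na) = 0.1562 mol
m(Na) = 0.1562 × 22.99 = 3.59 g

3.59 g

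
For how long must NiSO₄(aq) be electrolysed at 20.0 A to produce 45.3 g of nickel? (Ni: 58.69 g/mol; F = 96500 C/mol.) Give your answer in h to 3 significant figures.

2.07 h

n(Ni) = 45.3 / 58.69 = 0.7719 mol
Ni²⁺ + 2e⁻ → Ni, so n(e⁻) = 2 × 0.7719 = 1.544 mol
Q = 1.544 × 96500 = 1.490×10^5 C
t = Q / I = 1.490×10^5 / 20.0 = 7450 s = 2.07 h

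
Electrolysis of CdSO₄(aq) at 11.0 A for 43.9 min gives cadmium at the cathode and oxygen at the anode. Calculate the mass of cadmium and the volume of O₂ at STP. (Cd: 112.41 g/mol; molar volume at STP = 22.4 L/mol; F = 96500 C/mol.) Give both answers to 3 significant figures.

16.9 g Cd; 1.68 L O₂

Q = 11.0 × 2634 = 28970 C; n(e⁻) = 28970 / 96500 = 0.3002 mol
Cathode: Cd²⁺ + 2e⁻ → Cd → n(Cd) = 0.3002/2 = 0.1501 mol → 16.9 g
Anode: 2H₂O → O₂ + 4H⁺ + 4e⁻ → n(O₂) = 0.3002/4 = 0.07505 mol → 1.68 L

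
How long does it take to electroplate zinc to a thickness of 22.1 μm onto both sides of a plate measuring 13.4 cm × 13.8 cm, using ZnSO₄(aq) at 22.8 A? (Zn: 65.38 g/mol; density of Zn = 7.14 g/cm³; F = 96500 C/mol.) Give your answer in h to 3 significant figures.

0.210 h

Plated area = 2 × 13.4 × 13.8 = 369.8 cm²
Volume = 369.8 × 22.1×10⁻⁴ cm = 0.8173 cm³
m(Zn) = 0.8173 × 7.14 = 5.836 g
n(Zn) = 5.836 / 65.38 = 0.08926 mol; n(e⁻) = 2 × 0.08926 = 0.1785 mol
Q = 0.1785 × 96500 = 17230 C
t = 17230 / 22.8 = 755.7 s = 0.210 h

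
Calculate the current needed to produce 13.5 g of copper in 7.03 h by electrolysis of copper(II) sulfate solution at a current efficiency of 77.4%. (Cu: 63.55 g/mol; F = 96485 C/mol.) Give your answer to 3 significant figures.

n(Cu) = 13.5 / 63.55 = 0.2124 mol
Cu²⁺ + 2e⁻ → Cu, so n(e⁻) = 2 × 0.2124 = 0.4248 mol
Q = 0.4248 × 96485 / 0.774 = 52950 C
I = Q / t = 52950 / 25308 s = 2.09 A

2.09 A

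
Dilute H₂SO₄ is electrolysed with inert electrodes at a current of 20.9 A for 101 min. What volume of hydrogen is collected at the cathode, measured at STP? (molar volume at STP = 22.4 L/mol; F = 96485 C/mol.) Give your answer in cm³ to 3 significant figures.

14700 cm³

Charge passed = 20.9 × 6060 = 1.267×10^5 C
Moles of electrons = 1.267×10^5 / 96485 = 1.313 mol
2H⁺ + 2e⁻ → H₂, so n(H₂) = 1.313 / 2 = 0.6565 mol
V = 0.6565 × 22.4 = 14.71 L
= 14700 cm³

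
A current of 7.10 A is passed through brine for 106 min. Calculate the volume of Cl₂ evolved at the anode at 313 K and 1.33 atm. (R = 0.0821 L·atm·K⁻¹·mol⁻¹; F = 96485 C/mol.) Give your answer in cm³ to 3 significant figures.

Q = 7.10 A × 6360 s = 45160 C
Moles of electrons = 45160 / 96485 = 0.4681 mol
2Cl⁻ → Cl₂ + 2e⁻, so n(Cl₂) = 0.4681 / 2 = 0.2341 mol
V = nRT/P = 0.2341 × 0.0821 × 313 / 1.33 = 4.523 L
= 4520 cm³

4520 cm³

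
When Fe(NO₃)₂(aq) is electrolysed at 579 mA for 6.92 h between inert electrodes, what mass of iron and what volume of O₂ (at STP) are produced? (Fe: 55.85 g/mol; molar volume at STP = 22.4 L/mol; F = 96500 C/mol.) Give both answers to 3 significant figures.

4.17 g Fe; 0.837 L O₂

Q = 0.579 × 24912 = 14420 C; n(e⁻) = 14420 / 96500 = 0.1494 mol
Cathode: Fe²⁺ + 2e⁻ → Fe → n(Fe) = 0.1494/2 = 0.07470 mol → 4.17 g
Anode: 2H₂O → O₂ + 4H⁺ + 4e⁻ → n(O₂) = 0.1494/4 = 0.03735 mol → 0.837 L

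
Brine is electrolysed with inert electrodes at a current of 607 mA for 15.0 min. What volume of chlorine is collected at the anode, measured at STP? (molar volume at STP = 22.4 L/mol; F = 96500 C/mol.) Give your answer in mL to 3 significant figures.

63.4 mL

Q = 0.607 A × 900 s = 546.3 C
n(e⁻) = 546.3 / 96500 = 0.005661 mol
2Cl⁻ → Cl₂ + 2e⁻, so n(Cl₂) = 0.005661 / 2 = 0.002831 mol
V = 0.002831 × 22.4 = 0.06341 L
= 63.4 mL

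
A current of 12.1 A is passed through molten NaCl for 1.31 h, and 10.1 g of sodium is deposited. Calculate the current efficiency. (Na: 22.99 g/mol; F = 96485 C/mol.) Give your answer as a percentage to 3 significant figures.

Q = 12.1 × 4716 = 57060 C
n(e⁻) = 57060 / 96485 = 0.5914 mol
Na⁺ + e⁻ → Na, so theoretical n(Na) = 0.5914 mol → 13.60 g
Efficiency = 10.1 / 13.60 = 0.7426 = 74.3%

74.3%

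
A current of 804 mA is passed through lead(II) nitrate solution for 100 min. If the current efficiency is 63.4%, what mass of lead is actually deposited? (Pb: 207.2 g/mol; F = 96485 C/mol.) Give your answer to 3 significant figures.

Q = 0.804 × 6000 = 4824 C
n(e⁻) = 4824 / 96485 = 0.05000 mol
Pb²⁺ + 2e⁻ → Pb, so theoretical m(Pb) = 0.02500 × 207.2 = 5.180 g
Actual mass = 63.4% × 5.180 = 3.28 g

3.28 g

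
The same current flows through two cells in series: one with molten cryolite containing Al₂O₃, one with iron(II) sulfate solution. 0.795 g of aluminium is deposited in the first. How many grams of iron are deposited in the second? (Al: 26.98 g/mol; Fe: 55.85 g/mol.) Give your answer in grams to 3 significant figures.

n(Al) = 0.795 / 26.98 = 0.02947 mol
Al³⁺ + 3e⁻ → Al, so n(e⁻) = 3 × 0.02947 = 0.08841 mol
The cells are in series, so the same charge (and hence the same n(e⁻) = 0.08841 mol) passes through both.
Fe²⁺ + 2e⁻ → Fe, so n(Fe) = 0.08841 / 2 = 0.04421 mol
m(Fe) = 0.04421 × 55.85 = 2.47 g

2.47 g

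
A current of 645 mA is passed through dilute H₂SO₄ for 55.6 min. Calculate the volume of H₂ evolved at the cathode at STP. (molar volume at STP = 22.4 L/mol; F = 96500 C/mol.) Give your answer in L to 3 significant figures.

0.250 L

Q = It = 0.645 × 3336 = 2152 C
n(e⁻) = Q/F = 2152/96500 = 0.02230 mol
2H⁺ + 2e⁻ → H₂, so n(H₂) = 0.02230 / 2 = 0.01115 mol
V = 0.01115 × 22.4 = 0.2498 L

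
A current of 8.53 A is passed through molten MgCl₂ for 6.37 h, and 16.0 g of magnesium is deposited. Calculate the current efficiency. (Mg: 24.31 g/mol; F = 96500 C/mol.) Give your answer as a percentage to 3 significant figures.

Q = 8.53 × 22932 = 1.956×10^5 C
n(e⁻) = 1.956×10^5 / 96500 = 2.027 mol
Mg²⁺ + 2e⁻ → Mg, so theoretical n(Mg) = 1.014 mol → 24.65 g
Efficiency = 16.0 / 24.65 = 0.6491 = 64.9%

64.9%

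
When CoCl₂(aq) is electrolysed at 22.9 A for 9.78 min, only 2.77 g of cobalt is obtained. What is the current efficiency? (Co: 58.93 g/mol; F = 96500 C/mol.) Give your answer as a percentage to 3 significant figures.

Q = 22.9 × 586.8 = 13440 C
n(e⁻) = 13440 / 96500 = 0.1393 mol
Co²⁺ + 2e⁻ → Co, so theoretical n(Co) = 0.06965 mol → 4.104 g
Efficiency = 2.77 / 4.104 = 0.6750 = 67.5%

67.5%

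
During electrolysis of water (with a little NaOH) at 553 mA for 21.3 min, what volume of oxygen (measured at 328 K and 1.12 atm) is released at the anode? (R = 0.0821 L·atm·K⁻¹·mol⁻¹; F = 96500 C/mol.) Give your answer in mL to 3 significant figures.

Q = 0.553 A × 1278 s = 706.7 C
n(e⁻) = 706.7 / 96500 = 0.007323 mol
2H₂O → O₂ + 4H⁺ + 4e⁻, so n(O₂) = 0.007323 / 4 = 0.001831 mol
V = nRT/P = 0.001831 × 0.0821 × 328 / 1.12 = 0.04402 L
= 44.0 mL

44.0 mL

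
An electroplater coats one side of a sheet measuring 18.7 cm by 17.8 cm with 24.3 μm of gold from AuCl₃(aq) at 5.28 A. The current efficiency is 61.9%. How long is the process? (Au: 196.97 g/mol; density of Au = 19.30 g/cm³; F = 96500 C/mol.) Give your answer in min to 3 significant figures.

117 min

Plated area = 18.7 × 17.8 = 332.9 cm²
Volume = 332.9 × 24.3×10⁻⁴ cm = 0.8089 cm³
m(Au) = 0.8089 × 19.30 = 15.61 g
n(Au) = 15.61 / 196.97 = 0.07925 mol; n(e⁻) = 3 × 0.07925 = 0.2378 mol
Q = 0.2378 × 96500 / 0.619 = 37070 C
t = 37070 / 5.28 = 7021 s = 117 min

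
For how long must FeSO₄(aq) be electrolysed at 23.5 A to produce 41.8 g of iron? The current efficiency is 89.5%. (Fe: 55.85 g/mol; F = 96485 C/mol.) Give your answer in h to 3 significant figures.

1.91 h

n(Fe) = 41.8 / 55.85 = 0.7484 mol
Fe²⁺ + 2e⁻ → Fe, so n(e⁻) = 2 × 0.7484 = 1.497 mol
Q = 1.497 × 96485 / 0.895 = 1.614×10^5 C
t = Q / I = 1.614×10^5 / 23.5 = 6868 s = 1.91 h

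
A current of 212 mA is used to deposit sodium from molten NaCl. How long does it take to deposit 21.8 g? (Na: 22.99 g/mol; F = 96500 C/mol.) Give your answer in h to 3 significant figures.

n(Na) = 21.8 / 22.99 = 0.9482 mol
Na⁺ + e⁻ → Na, so n(e⁻) = 0.9482 mol
Q = 0.9482 × 96500 = 91500 C
t = Q / I = 91500 / 0.212 = 4.316×10^5 s = 120 h

120 h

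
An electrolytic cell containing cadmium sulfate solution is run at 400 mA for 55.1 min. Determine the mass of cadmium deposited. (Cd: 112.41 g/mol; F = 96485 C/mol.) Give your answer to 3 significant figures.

0.770 g

Q = It = 0.400 × 3306 = 1322 C
n(e⁻) = Q/F = 1322/96485 = 0.01370 mol
Cd²⁺ + 2e⁻ → Cd, so n(Cd) = 0.01370 / 2 = 0.006850 mol
m = 0.006850 × 112.41 = 0.770 g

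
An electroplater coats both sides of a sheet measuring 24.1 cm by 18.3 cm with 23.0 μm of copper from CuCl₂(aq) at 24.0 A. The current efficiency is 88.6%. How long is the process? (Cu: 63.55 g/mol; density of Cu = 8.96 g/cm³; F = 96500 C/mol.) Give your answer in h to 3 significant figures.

Plated area = 2 × 24.1 × 18.3 = 882.1 cm²
Volume = 882.1 × 23.0×10⁻⁴ cm = 2.029 cm³
m(Cu) = 2.029 × 8.96 = 18.18 g
n(Cu) = 18.18 / 63.55 = 0.2861 mol; n(e⁻) = 2 × 0.2861 = 0.5722 mol
Q = 0.5722 × 96500 / 0.886 = 62320 C
t = 62320 / 24.0 = 2597 s = 0.721 h

0.721 h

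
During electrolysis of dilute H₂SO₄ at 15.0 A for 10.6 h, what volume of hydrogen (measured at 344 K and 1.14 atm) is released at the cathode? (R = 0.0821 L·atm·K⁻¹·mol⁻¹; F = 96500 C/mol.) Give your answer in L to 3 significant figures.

73.5 L

Charge passed = 15.0 × 38160 = 5.724×10^5 C
Moles of electrons = 5.724×10^5 / 96500 = 5.932 mol
2H⁺ + 2e⁻ → H₂, so n(H₂) = 5.932 / 2 = 2.966 mol
V = nRT/P = 2.966 × 0.0821 × 344 / 1.14 = 73.48 L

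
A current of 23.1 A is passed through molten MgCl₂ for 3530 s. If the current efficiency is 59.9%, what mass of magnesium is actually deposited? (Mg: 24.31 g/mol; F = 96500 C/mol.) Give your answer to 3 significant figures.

Q = 23.1 × 3530 = 81540 C
n(e⁻) = 81540 / 96500 = 0.8450 mol
Mg²⁺ + 2e⁻ → Mg, so theoretical m(Mg) = 0.4225 × 24.31 = 10.27 g
Actual mass = 59.9% × 10.27 = 6.15 g

6.15 g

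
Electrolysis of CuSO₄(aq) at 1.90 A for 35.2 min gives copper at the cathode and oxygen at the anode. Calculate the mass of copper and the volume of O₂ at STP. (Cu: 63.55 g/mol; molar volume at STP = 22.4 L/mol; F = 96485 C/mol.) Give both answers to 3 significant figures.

1.32 g Cu; 0.233 L O₂

Q = 1.90 × 2112 = 4013 C; n(e⁻) = 4013 / 96485 = 0.04159 mol
Cathode: Cu²⁺ + 2e⁻ → Cu → n(Cu) = 0.04159/2 = 0.02080 mol → 1.32 g
Anode: 2H₂O → O₂ + 4H⁺ + 4e⁻ → n(O₂) = 0.04159/4 = 0.01040 mol → 0.233 L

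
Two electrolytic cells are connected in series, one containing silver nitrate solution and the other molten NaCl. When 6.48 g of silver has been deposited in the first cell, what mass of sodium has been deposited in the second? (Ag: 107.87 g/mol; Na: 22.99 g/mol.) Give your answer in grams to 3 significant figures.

n(Ag) = 6.48 / 107.87 = 0.06007 mol
Ag⁺ + e⁻ → Ag, so n(e⁻) = 0.06007 mol
In series, the same 0.06007 mol of electrons flows through the second cell.
Na⁺ + e⁻ → Na, so n(Na) = 0.06007 mol
m(Na) = 0.06007 × 22.99 = 1.38 g

1.38 g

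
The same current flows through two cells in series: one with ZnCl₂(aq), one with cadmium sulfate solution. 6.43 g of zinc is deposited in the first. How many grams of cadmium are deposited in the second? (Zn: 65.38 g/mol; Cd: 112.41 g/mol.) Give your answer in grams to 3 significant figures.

n(Zn) = 6.43 / 65.38 = 0.09835 mol
Zn²⁺ + 2e⁻ → Zn, so n(e⁻) = 2 × 0.09835 = 0.1967 mol
The cells are in series, so the same charge (and hence the same n(e⁻) = 0.1967 mol) passes through both.
Cd²⁺ + 2e⁻ → Cd, so n(Cd) = 0.1967 / 2 = 0.09835 mol
m(Cd) = 0.09835 × 112.41 = 11.1 g

11.1 g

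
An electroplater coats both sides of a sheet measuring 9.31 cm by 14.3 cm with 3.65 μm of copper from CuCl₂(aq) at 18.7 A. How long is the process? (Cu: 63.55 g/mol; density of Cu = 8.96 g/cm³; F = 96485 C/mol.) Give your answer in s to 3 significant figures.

Plated area = 2 × 9.31 × 14.3 = 266.3 cm²
Volume = 266.3 × 3.65×10⁻⁴ cm = 0.09720 cm³
m(Cu) = 0.09720 × 8.96 = 0.8709 g
n(Cu) = 0.8709 / 63.55 = 0.01370 mol; n(e⁻) = 2 × 0.01370 = 0.02740 mol
Q = 0.02740 × 96485 = 2644 C
t = 2644 / 18.7 = 141.4 s

141 s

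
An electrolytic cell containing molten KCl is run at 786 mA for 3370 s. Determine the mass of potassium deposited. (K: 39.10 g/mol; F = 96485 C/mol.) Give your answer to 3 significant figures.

Q = It = 0.786 × 3370 = 2649 C
Moles of electrons = 2649 / 96485 = 0.02746 mol
K⁺ + e⁻ → K, so n(K) = 0.02746 mol
m = 0.02746 × 39.10 = 1.07 g

1.07 g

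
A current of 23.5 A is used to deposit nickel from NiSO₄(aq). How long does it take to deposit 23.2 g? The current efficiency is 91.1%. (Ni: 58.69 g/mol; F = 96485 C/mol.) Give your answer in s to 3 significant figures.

3560 s

n(Ni) = 23.2 / 58.69 = 0.3953 mol
Ni²⁺ + 2e⁻ → Ni, so n(e⁻) = 2 × 0.3953 = 0.7906 mol
Q = 0.7906 × 96485 / 0.911 = 83730 C
t = Q / I = 83730 / 23.5 = 3563 s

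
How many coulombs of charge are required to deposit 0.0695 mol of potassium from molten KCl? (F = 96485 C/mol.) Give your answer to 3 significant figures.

K⁺ + e⁻ → K, so n(e⁻) = 1 × 0.0695 = 0.06950 mol
Q = 0.06950 × 96485 = 6706 C

6710 C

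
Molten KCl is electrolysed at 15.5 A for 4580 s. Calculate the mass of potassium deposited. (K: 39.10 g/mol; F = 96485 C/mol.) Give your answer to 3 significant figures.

Q = 15.5 A × 4580 s = 70990 C
Moles of electrons = 70990 / 96485 = 0.7358 mol
K⁺ + e⁻ → K, so n(K) = 0.7358 mol
m = 0.7358 × 39.10 = 28.8 g

28.8 g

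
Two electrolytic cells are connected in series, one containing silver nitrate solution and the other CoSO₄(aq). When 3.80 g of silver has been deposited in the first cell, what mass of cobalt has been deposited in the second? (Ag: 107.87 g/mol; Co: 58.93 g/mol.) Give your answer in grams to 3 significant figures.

1.04 g

n(Ag) = 3.80 / 107.87 = 0.03523 mol
Ag⁺ + e⁻ → Ag, so n(e⁻) = 0.03523 mol
Same current for the same time ⇒ same n(e⁻) = 0.03523 mol in both cells.
Co²⁺ + 2e⁻ → Co, so n(Co) = 0.03523 / 2 = 0.01762 mol
m(Co) = 0.01762 × 58.93 = 1.04 g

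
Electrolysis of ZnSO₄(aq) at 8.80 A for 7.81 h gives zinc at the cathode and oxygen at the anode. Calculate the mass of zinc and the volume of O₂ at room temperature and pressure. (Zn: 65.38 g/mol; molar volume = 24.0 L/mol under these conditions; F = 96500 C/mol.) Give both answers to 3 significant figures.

Q = 8.80 × 28116 = 2.474×10^5 C; n(e⁻) = 2.474×10^5 / 96500 = 2.564 mol
Cathode: Zn²⁺ + 2e⁻ → Zn → n(Zn) = 2.564/2 = 1.282 mol → 83.8 g
Anode: 2H₂O → O₂ + 4H⁺ + 4e⁻ → n(O₂) = 2.564/4 = 0.6410 mol → 15.4 L

83.8 g Zn; 15.4 L O₂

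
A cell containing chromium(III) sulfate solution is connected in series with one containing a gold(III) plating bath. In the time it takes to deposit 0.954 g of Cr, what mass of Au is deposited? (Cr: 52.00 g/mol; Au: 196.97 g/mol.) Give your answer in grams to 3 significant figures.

3.61 g

n(Cr) = 0.954 / 52.00 = 0.01835 mol
Cr³⁺ + 3e⁻ → Cr, so n(e⁻) = 3 × 0.01835 = 0.05505 mol
The cells are in series, so the same charge (and hence the same n(e⁻) = 0.05505 mol) passes through both.
Au³⁺ + 3e⁻ → Au, so n(Au) = 0.05505 / 3 = 0.01835 mol
m(Au) = 0.01835 × 196.97 = 3.61 g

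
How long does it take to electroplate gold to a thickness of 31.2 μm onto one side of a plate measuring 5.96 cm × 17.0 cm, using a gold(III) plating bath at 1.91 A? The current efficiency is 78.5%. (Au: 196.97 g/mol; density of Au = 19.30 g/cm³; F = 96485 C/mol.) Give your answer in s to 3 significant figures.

5980 s

Plated area = 5.96 × 17.0 = 101.3 cm²
Volume = 101.3 × 31.2×10⁻⁴ cm = 0.3161 cm³
m(Au) = 0.3161 × 19.30 = 6.101 g
n(Au) = 6.101 / 196.97 = 0.03097 mol; n(e⁻) = 3 × 0.03097 = 0.09291 mol
Q = 0.09291 × 96485 / 0.785 = 11420 C
t = 11420 / 1.91 = 5979 s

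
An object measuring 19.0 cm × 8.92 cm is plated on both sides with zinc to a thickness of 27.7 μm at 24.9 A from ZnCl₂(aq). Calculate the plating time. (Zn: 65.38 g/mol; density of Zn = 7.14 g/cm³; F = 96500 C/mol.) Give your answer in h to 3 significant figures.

Plated area = 2 × 19.0 × 8.92 = 339.0 cm²
Volume = 339.0 × 27.7×10⁻⁴ cm = 0.9390 cm³
m(Zn) = 0.9390 × 7.14 = 6.704 g
n(Zn) = 6.704 / 65.38 = 0.1025 mol; n(e⁻) = 2 × 0.1025 = 0.2050 mol
Q = 0.2050 × 96500 = 19780 C
t = 19780 / 24.9 = 794.4 s = 0.221 h

0.221 h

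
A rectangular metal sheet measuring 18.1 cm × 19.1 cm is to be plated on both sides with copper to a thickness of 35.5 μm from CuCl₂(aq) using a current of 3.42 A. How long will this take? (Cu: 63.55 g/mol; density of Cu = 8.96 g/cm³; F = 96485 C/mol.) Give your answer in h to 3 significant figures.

Plated area = 2 × 18.1 × 19.1 = 691.4 cm²
Volume = 691.4 × 35.5×10⁻⁴ cm = 2.454 cm³
m(Cu) = 2.454 × 8.96 = 21.99 g
n(Cu) = 21.99 / 63.55 = 0.3460 mol; n(e⁻) = 2 × 0.3460 = 0.6920 mol
Q = 0.6920 × 96485 = 66770 C
t = 66770 / 3.42 = 19520 s = 5.42 h

5.42 h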